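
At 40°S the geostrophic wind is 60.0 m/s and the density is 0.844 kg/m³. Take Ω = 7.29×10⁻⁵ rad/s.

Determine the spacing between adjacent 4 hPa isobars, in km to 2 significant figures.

Coriolis parameter at 40°S:
f = 2Ω sin φ = 2 × 7.29×10⁻⁵ × sin 40° = 9.37×10⁻⁵ s⁻¹
Geostrophic balance rearranged: |∂P/∂n| = f ρ V_g
|∂P/∂n| = 9.37×10⁻⁵ × 0.844 × 60.0 = 4.75×10⁻³ Pa/m
Isobar spacing: Δn = ΔP/|∂P/∂n| = 400 Pa / 4.75×10⁻³ Pa/m = 84283 m ≈ 84 km

84 km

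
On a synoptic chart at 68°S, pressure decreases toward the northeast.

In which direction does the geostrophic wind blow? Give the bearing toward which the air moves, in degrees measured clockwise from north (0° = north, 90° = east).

315°

The pressure-gradient force points toward the northeast (bearing 045°).
Geostrophic balance: in the Southern Hemisphere the Coriolis force deflects motion to the left, so the geostrophic wind blows 90° to the left of the pressure-gradient force (low pressure on the right).
Rotating 045° by 90° counterclockwise gives 315° — the wind blows toward the northwest.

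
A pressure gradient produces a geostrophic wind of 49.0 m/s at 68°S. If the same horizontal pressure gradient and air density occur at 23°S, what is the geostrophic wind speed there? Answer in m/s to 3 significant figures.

With the same pressure gradient and density, V_g ∝ 1/f ∝ 1/sin φ.
V₂ = V₁ · sin φ₁ / sin φ₂ = 49.0 × sin 68° / sin 23°
V₂ = 49.0 × 0.9272/0.3907 = 116 m/s

116 m/s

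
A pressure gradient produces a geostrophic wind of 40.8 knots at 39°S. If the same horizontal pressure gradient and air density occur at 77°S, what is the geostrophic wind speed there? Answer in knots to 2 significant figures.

26 knots

With the same pressure gradient and density, V_g ∝ 1/f ∝ 1/sin φ.
V₂ = V₁ · sin φ₁ / sin φ₂ = 40.8 × sin 39° / sin 77°
V₂ = 40.8 × 0.6293/0.9744 = 26 knots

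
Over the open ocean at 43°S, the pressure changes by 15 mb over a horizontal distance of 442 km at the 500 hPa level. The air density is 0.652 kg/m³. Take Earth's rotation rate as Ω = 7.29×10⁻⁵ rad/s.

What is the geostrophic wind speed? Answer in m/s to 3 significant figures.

Coriolis parameter at 43°S:
f = 2Ω sin φ = 2 × 7.29×10⁻⁵ × sin 43° = 9.94×10⁻⁵ s⁻¹
Pressure gradient: |∂P/∂n| = 1500 Pa / 442000 m = 3.39×10⁻³ Pa/m
Geostrophic balance (pressure-gradient force = Coriolis force):
V_g = (1/(fρ)) |∂P/∂n| = 3.39×10⁻³ / (9.94×10⁻⁵ × 0.652) = 52.3 m/s

52.3 m/s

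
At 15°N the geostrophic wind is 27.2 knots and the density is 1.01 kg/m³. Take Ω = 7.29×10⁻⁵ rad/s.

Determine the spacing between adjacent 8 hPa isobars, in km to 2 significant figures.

1500 km

Coriolis parameter at 15°N:
f = 2Ω sin φ = 2 × 7.29×10⁻⁵ × sin 15° = 3.77×10⁻⁵ s⁻¹
Wind speed in SI: 27.2 knots = 14.0 m/s
Geostrophic balance rearranged: |∂P/∂n| = f ρ V_g
|∂P/∂n| = 3.77×10⁻⁵ × 1.01 × 14.0 = 5.33×10⁻⁴ Pa/m
Isobar spacing: Δn = ΔP/|∂P/∂n| = 800 Pa / 5.33×10⁻⁴ Pa/m = 1500057 m ≈ 1500 km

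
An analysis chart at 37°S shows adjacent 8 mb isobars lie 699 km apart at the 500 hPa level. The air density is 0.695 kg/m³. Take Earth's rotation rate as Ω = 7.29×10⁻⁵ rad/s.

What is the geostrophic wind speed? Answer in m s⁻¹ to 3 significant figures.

18.8 m s⁻¹

Coriolis parameter at 37°S:
f = 2Ω sin φ = 2 × 7.29×10⁻⁵ × sin 37° = 8.77×10⁻⁵ s⁻¹
Pressure gradient: |∂P/∂n| = 800 Pa / 699000 m = 1.14×10⁻³ Pa/m
Geostrophic balance (pressure-gradient force = Coriolis force):
V_g = (1/(fρ)) |∂P/∂n| = 1.14×10⁻³ / (8.77×10⁻⁵ × 0.695) = 18.8 m/s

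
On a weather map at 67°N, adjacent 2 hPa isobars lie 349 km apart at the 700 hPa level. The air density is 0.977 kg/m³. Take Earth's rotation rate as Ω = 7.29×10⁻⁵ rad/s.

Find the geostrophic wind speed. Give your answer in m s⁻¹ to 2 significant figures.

4.4 m s⁻¹

Coriolis parameter at 67°N:
f = 2Ω sin φ = 2 × 7.29×10⁻⁵ × sin 67° = 1.34×10⁻⁴ s⁻¹
Pressure gradient: |∂P/∂n| = 200 Pa / 349000 m = 5.73×10⁻⁴ Pa/m
Geostrophic balance (pressure-gradient force = Coriolis force):
V_g = (1/(fρ)) |∂P/∂n| = 5.73×10⁻⁴ / (1.34×10⁻⁴ × 0.977) = 4.37 m/s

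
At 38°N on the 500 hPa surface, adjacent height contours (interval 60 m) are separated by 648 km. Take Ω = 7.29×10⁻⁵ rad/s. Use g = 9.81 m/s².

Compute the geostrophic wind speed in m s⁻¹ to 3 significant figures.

Coriolis parameter at 38°N:
f = 2Ω sin φ = 2 × 7.29×10⁻⁵ × sin 38° = 8.98×10⁻⁵ s⁻¹
Height gradient: |∂Z/∂n| = 60 m / 648000 m = 9.26×10⁻⁵
On a pressure surface, geostrophic balance gives V_g = (g/f)|∂Z/∂n|:
V_g = 9.81 × 9.26×10⁻⁵ / 8.98×10⁻⁵ = 10.1 m/s

10.1 m s⁻¹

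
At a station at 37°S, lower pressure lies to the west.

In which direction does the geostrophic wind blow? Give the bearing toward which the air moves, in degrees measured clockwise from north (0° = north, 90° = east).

The pressure-gradient force points toward the west (bearing 270°).
Geostrophic balance: in the Southern Hemisphere the Coriolis force deflects motion to the left, so the geostrophic wind blows 90° to the left of the pressure-gradient force (low pressure on the right).
Rotating 270° by 90° counterclockwise gives 180° — the wind blows toward the south.

180°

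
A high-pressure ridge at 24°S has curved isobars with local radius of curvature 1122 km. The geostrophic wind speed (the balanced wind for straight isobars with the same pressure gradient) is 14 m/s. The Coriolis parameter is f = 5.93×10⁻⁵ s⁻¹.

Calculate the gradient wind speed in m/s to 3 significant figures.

Around a high, pressure-gradient force acts outward with centrifugal, so Coriolis balances both:
fV = (1/ρ)|∂P/∂n| + V²/R  →  V² − fR·V + fR·V_g = 0
With fR = 5.93×10⁻⁵ × 1122×10³ m = 66.5 m/s:
V = [fR − √((fR)² − 4 fR V_g)]/2 = [66.5 − √(66.5² − 4×66.5×14)]/2 = 20 m/s
Supergeostrophic (V > V_g = 14 m/s), as expected around a high.

20.0 m/s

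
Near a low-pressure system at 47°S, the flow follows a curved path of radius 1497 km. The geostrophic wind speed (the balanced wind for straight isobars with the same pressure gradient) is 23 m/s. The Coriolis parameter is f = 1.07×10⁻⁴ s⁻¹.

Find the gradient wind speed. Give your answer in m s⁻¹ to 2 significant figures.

Around a low, centrifugal force acts outward with Coriolis, so pressure-gradient force balances both:
(1/ρ)|∂P/∂n| = fV + V²/R  →  V² + fR·V − fR·V_g = 0
With fR = 1.07×10⁻⁴ × 1497×10³ m = 160 m/s:
V = [−fR + √((fR)² + 4 fR V_g)]/2 = [−160 + √(160² + 4×160×23)]/2 = 20.4 m/s
Subgeostrophic (V < V_g = 23 m/s), as expected around a low.

20 m s⁻¹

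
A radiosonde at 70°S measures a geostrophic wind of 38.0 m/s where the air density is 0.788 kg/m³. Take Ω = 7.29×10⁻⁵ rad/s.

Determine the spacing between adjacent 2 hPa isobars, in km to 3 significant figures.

48.8 km

Coriolis parameter at 70°S:
f = 2Ω sin φ = 2 × 7.29×10⁻⁵ × sin 70° = 1.37×10⁻⁴ s⁻¹
Geostrophic balance rearranged: |∂P/∂n| = f ρ V_g
|∂P/∂n| = 1.37×10⁻⁴ × 0.788 × 38.0 = 4.10×10⁻³ Pa/m
Isobar spacing: Δn = ΔP/|∂P/∂n| = 200 Pa / 4.10×10⁻³ Pa/m = 48750 m ≈ 48.8 km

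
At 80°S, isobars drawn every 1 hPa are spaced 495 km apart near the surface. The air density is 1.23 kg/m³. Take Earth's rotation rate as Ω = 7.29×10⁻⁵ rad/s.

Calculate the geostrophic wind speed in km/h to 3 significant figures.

Coriolis parameter at 80°S:
f = 2Ω sin φ = 2 × 7.29×10⁻⁵ × sin 80° = 1.44×10⁻⁴ s⁻¹
Pressure gradient: |∂P/∂n| = 100 Pa / 495000 m = 2.02×10⁻⁴ Pa/m
Geostrophic balance (pressure-gradient force = Coriolis force):
V_g = (1/(fρ)) |∂P/∂n| = 2.02×10⁻⁴ / (1.44×10⁻⁴ × 1.23) = 1.14 m/s
Converting: 1.14 m/s × 3.6 = 4.12 km/h

4.12 km/h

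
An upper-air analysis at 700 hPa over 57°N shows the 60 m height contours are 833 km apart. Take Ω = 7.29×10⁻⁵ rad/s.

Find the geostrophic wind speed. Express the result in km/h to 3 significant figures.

20.8 km/h

Coriolis parameter at 57°N:
f = 2Ω sin φ = 2 × 7.29×10⁻⁵ × sin 57° = 1.22×10⁻⁴ s⁻¹
Height gradient: |∂Z/∂n| = 60 m / 833000 m = 7.20×10⁻⁵
On a pressure surface, geostrophic balance gives V_g = (g/f)|∂Z/∂n|:
V_g = 9.81 × 7.20×10⁻⁵ / 1.22×10⁻⁴ = 5.78 m/s
Converting: 5.78 m/s × 3.6 = 20.8 km/h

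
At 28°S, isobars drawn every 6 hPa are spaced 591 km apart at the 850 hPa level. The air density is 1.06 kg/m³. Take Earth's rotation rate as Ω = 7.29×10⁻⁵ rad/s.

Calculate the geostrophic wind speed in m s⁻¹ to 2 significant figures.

14 m s⁻¹

Coriolis parameter at 28°S:
f = 2Ω sin φ = 2 × 7.29×10⁻⁵ × sin 28° = 6.84×10⁻⁵ s⁻¹
Pressure gradient: |∂P/∂n| = 600 Pa / 591000 m = 1.02×10⁻³ Pa/m
Geostrophic balance (pressure-gradient force = Coriolis force):
V_g = (1/(fρ)) |∂P/∂n| = 1.02×10⁻³ / (6.84×10⁻⁵ × 1.06) = 14.0 m/s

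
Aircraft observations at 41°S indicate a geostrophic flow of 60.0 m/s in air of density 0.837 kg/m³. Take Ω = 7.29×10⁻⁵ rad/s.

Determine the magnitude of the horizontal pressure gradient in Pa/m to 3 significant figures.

4.80×10⁻³ Pa/m

Coriolis parameter at 41°S:
f = 2Ω sin φ = 2 × 7.29×10⁻⁵ × sin 41° = 9.57×10⁻⁵ s⁻¹
Geostrophic balance rearranged: |∂P/∂n| = f ρ V_g
|∂P/∂n| = 9.57×10⁻⁵ × 0.837 × 60.0 = 4.80×10⁻³ Pa/m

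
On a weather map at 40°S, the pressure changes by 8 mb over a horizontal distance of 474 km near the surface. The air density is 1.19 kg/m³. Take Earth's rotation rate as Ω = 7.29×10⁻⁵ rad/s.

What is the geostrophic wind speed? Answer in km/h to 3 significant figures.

Coriolis parameter at 40°S:
f = 2Ω sin φ = 2 × 7.29×10⁻⁵ × sin 40° = 9.37×10⁻⁵ s⁻¹
Pressure gradient: |∂P/∂n| = 800 Pa / 474000 m = 1.69×10⁻³ Pa/m
Geostrophic balance (pressure-gradient force = Coriolis force):
V_g = (1/(fρ)) |∂P/∂n| = 1.69×10⁻³ / (9.37×10⁻⁵ × 1.19) = 15.1 m/s
Converting: 15.1 m/s × 3.6 = 54.5 km/h

54.5 km/h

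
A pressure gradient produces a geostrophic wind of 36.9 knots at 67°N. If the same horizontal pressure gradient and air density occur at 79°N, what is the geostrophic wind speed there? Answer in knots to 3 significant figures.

34.6 knots

With the same pressure gradient and density, V_g ∝ 1/f ∝ 1/sin φ.
V₂ = V₁ · sin φ₁ / sin φ₂ = 36.9 × sin 67° / sin 79°
V₂ = 36.9 × 0.9205/0.9816 = 34.6 knots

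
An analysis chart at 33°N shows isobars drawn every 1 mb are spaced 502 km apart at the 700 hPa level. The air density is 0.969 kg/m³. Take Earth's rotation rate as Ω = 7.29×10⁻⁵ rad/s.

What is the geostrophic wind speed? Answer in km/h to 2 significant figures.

Coriolis parameter at 33°N:
f = 2Ω sin φ = 2 × 7.29×10⁻⁵ × sin 33° = 7.94×10⁻⁵ s⁻¹
Pressure gradient: |∂P/∂n| = 100 Pa / 502000 m = 1.99×10⁻⁴ Pa/m
Geostrophic balance (pressure-gradient force = Coriolis force):
V_g = (1/(fρ)) |∂P/∂n| = 1.99×10⁻⁴ / (7.94×10⁻⁵ × 0.969) = 2.59 m/s
Converting: 2.59 m/s × 3.6 = 9.3 km/h

9.3 km/h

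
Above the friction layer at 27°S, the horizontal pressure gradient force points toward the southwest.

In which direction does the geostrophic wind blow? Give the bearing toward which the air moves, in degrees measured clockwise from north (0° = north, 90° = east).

135°

The pressure-gradient force points toward the southwest (bearing 225°).
Geostrophic balance: in the Southern Hemisphere the Coriolis force deflects motion to the left, so the geostrophic wind blows 90° to the left of the pressure-gradient force (low pressure on the right).
Rotating 225° by 90° counterclockwise gives 135° — the wind blows toward the southeast.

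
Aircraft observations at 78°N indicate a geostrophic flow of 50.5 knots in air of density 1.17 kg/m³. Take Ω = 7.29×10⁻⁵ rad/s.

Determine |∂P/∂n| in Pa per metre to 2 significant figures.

Coriolis parameter at 78°N:
f = 2Ω sin φ = 2 × 7.29×10⁻⁵ × sin 78° = 1.43×10⁻⁴ s⁻¹
Wind speed in SI: 50.5 knots = 26.0 m/s
Geostrophic balance rearranged: |∂P/∂n| = f ρ V_g
|∂P/∂n| = 1.43×10⁻⁴ × 1.17 × 26.0 = 4.33×10⁻³ Pa/m

4.3×10⁻³ Pa/m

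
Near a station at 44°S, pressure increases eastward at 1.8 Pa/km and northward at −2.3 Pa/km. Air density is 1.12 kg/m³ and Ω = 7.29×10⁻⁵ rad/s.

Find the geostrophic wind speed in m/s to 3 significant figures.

25.7 m/s

Coriolis parameter at 44°S:
f = 2Ω sin φ = 2 × 7.29×10⁻⁵ × sin 44° = 1.01×10⁻⁴ s⁻¹
In the Southern Hemisphere f is negative: f = −1.01×10⁻⁴ s⁻¹.
Component geostrophic relations (x east, y north):
u_g = −(1/(fρ)) ∂P/∂y,  v_g = (1/(fρ)) ∂P/∂x
u_g = −(−2.3×10⁻³)/(−1.01×10⁻⁴ × 1.12) = −20.3 m/s;  v_g = (1.8×10⁻³)/(−1.01×10⁻⁴ × 1.12) = −15.9 m/s
|V_g| = √(u_g² + v_g²) = 25.7 m/s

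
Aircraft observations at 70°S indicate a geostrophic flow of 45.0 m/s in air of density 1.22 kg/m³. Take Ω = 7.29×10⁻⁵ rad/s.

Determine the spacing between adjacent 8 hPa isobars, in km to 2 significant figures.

Coriolis parameter at 70°S:
f = 2Ω sin φ = 2 × 7.29×10⁻⁵ × sin 70° = 1.37×10⁻⁴ s⁻¹
Geostrophic balance rearranged: |∂P/∂n| = f ρ V_g
|∂P/∂n| = 1.37×10⁻⁴ × 1.22 × 45.0 = 7.52×10⁻³ Pa/m
Isobar spacing: Δn = ΔP/|∂P/∂n| = 800 Pa / 7.52×10⁻³ Pa/m = 106359 m ≈ 110 km

110 km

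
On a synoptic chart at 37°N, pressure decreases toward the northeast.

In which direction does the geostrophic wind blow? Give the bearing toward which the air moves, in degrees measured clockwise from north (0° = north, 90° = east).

The pressure-gradient force points toward the northeast (bearing 045°).
Geostrophic balance: in the Northern Hemisphere the Coriolis force deflects motion to the right, so the geostrophic wind blows 90° to the right of the pressure-gradient force (low pressure on the left).
Rotating 045° by 90° clockwise gives 135° — the wind blows toward the southeast.

135°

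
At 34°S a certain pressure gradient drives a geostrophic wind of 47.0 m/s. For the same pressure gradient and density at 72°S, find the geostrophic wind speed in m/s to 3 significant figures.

With the same pressure gradient and density, V_g ∝ 1/f ∝ 1/sin φ.
V₂ = V₁ · sin φ₁ / sin φ₂ = 47.0 × sin 34° / sin 72°
V₂ = 47.0 × 0.5592/0.9511 = 27.6 m/s

27.6 m/s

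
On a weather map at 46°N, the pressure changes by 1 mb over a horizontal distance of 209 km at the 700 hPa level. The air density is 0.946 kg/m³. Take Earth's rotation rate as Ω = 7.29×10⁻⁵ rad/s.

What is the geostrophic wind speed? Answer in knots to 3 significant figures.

Coriolis parameter at 46°N:
f = 2Ω sin φ = 2 × 7.29×10⁻⁵ × sin 46° = 1.05×10⁻⁴ s⁻¹
Pressure gradient: |∂P/∂n| = 100 Pa / 209000 m = 4.78×10⁻⁴ Pa/m
Geostrophic balance (pressure-gradient force = Coriolis force):
V_g = (1/(fρ)) |∂P/∂n| = 4.78×10⁻⁴ / (1.05×10⁻⁴ × 0.946) = 4.82 m/s
Converting: 4.82 m/s × 1.944 = 9.37 knots

9.37 knots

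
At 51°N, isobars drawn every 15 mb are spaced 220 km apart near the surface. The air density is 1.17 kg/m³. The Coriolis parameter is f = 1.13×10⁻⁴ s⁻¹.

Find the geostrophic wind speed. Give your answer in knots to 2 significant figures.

Pressure gradient: |∂P/∂n| = 1500 Pa / 220000 m = 6.82×10⁻³ Pa/m
Geostrophic balance (pressure-gradient force = Coriolis force):
V_g = (1/(fρ)) |∂P/∂n| = 6.82×10⁻³ / (1.13×10⁻⁴ × 1.17) = 51.6 m/s
Converting: 51.6 m/s × 1.944 = 100 knots

100 knots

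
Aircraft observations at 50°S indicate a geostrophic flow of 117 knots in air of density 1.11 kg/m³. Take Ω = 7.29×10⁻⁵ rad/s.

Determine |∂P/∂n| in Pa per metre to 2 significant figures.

7.5×10⁻³ Pa/m

Coriolis parameter at 50°S:
f = 2Ω sin φ = 2 × 7.29×10⁻⁵ × sin 50° = 1.12×10⁻⁴ s⁻¹
Wind speed in SI: 117 knots = 60.2 m/s
Geostrophic balance rearranged: |∂P/∂n| = f ρ V_g
|∂P/∂n| = 1.12×10⁻⁴ × 1.11 × 60.2 = 7.46×10⁻³ Pa/m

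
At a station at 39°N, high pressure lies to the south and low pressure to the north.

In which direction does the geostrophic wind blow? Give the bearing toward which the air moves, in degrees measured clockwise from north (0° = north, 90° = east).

The pressure-gradient force points toward the north (bearing 000°).
Geostrophic balance: in the Northern Hemisphere the Coriolis force deflects motion to the right, so the geostrophic wind blows 90° to the right of the pressure-gradient force (low pressure on the left).
Rotating 000° by 90° clockwise gives 090° — the wind blows toward the east.

090°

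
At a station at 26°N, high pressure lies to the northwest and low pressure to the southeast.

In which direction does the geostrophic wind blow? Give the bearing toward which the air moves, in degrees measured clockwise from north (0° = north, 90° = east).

The pressure-gradient force points toward the southeast (bearing 135°).
Geostrophic balance: in the Northern Hemisphere the Coriolis force deflects motion to the right, so the geostrophic wind blows 90° to the right of the pressure-gradient force (low pressure on the left).
Rotating 135° by 90° clockwise gives 225° — the wind blows toward the southwest.

225°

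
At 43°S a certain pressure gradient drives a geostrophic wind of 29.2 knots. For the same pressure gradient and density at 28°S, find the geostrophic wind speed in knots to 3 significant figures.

With the same pressure gradient and density, V_g ∝ 1/f ∝ 1/sin φ.
V₂ = V₁ · sin φ₁ / sin φ₂ = 29.2 × sin 43° / sin 28°
V₂ = 29.2 × 0.6820/0.4695 = 42.4 knots

42.4 knots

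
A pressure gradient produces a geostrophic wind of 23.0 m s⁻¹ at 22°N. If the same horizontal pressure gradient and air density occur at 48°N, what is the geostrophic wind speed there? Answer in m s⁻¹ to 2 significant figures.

With the same pressure gradient and density, V_g ∝ 1/f ∝ 1/sin φ.
V₂ = V₁ · sin φ₁ / sin φ₂ = 23.0 × sin 22° / sin 48°
V₂ = 23.0 × 0.3746/0.7431 = 12 m s⁻¹

12 m s⁻¹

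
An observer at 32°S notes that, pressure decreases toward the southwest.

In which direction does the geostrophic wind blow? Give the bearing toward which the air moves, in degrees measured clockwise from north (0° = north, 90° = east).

The pressure-gradient force points toward the southwest (bearing 225°).
Geostrophic balance: in the Southern Hemisphere the Coriolis force deflects motion to the left, so the geostrophic wind blows 90° to the left of the pressure-gradient force (low pressure on the right).
Rotating 225° by 90° counterclockwise gives 135° — the wind blows toward the southeast.

135°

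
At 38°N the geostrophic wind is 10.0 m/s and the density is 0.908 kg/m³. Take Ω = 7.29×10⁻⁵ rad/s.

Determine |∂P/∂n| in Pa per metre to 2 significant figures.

Coriolis parameter at 38°N:
f = 2Ω sin φ = 2 × 7.29×10⁻⁵ × sin 38° = 8.98×10⁻⁵ s⁻¹
Geostrophic balance rearranged: |∂P/∂n| = f ρ V_g
|∂P/∂n| = 8.98×10⁻⁵ × 0.908 × 10.0 = 8.15×10⁻⁴ Pa/m

8.2×10⁻⁴ Pa/m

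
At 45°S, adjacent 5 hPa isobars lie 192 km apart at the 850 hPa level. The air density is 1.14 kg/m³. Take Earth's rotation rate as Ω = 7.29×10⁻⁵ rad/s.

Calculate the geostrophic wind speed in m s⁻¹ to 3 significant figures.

22.2 m s⁻¹

Coriolis parameter at 45°S:
f = 2Ω sin φ = 2 × 7.29×10⁻⁵ × sin 45° = 1.03×10⁻⁴ s⁻¹
Pressure gradient: |∂P/∂n| = 500 Pa / 192000 m = 2.60×10⁻³ Pa/m
Geostrophic balance (pressure-gradient force = Coriolis force):
V_g = (1/(fρ)) |∂P/∂n| = 2.60×10⁻³ / (1.03×10⁻⁴ × 1.14) = 22.2 m/s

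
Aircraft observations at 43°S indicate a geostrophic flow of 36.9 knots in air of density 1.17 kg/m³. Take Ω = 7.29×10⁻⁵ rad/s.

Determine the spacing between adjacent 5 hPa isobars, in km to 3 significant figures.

Coriolis parameter at 43°S:
f = 2Ω sin φ = 2 × 7.29×10⁻⁵ × sin 43° = 9.94×10⁻⁵ s⁻¹
Wind speed in SI: 36.9 knots = 19.0 m/s
Geostrophic balance rearranged: |∂P/∂n| = f ρ V_g
|∂P/∂n| = 9.94×10⁻⁵ × 1.17 × 19.0 = 2.21×10⁻³ Pa/m
Isobar spacing: Δn = ΔP/|∂P/∂n| = 500 Pa / 2.21×10⁻³ Pa/m = 226401 m ≈ 226 km

226 km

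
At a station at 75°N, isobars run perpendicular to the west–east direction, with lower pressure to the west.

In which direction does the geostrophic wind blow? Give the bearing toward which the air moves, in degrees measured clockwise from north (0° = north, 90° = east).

000°

The pressure-gradient force points toward the west (bearing 270°).
Geostrophic balance: in the Northern Hemisphere the Coriolis force deflects motion to the right, so the geostrophic wind blows 90° to the right of the pressure-gradient force (low pressure on the left).
Rotating 270° by 90° clockwise gives 000° — the wind blows toward the north.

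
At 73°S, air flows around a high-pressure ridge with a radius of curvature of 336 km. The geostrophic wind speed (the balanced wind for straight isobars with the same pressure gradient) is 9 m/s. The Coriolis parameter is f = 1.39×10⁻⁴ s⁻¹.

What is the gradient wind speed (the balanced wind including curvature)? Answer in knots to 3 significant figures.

23.7 knots

Around a high, pressure-gradient force acts outward with centrifugal, so Coriolis balances both:
fV = (1/ρ)|∂P/∂n| + V²/R  →  V² − fR·V + fR·V_g = 0
With fR = 1.39×10⁻⁴ × 336×10³ m = 46.7 m/s:
V = [fR − √((fR)² − 4 fR V_g)]/2 = [46.7 − √(46.7² − 4×46.7×9)]/2 = 12.2 m/s
Supergeostrophic (V > V_g = 9 m/s), as expected around a high.
Converting: 12.2 m/s × 1.944 = 23.7 knots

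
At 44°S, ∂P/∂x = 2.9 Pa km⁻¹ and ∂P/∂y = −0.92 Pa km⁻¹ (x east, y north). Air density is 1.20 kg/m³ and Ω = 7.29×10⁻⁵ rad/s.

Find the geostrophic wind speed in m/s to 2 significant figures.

Coriolis parameter at 44°S:
f = 2Ω sin φ = 2 × 7.29×10⁻⁵ × sin 44° = 1.01×10⁻⁴ s⁻¹
In the Southern Hemisphere f is negative: f = −1.01×10⁻⁴ s⁻¹.
Component geostrophic relations (x east, y north):
u_g = −(1/(fρ)) ∂P/∂y,  v_g = (1/(fρ)) ∂P/∂x
u_g = −(−0.92×10⁻³)/(−1.01×10⁻⁴ × 1.20) = −7.57 m/s;  v_g = (2.9×10⁻³)/(−1.01×10⁻⁴ × 1.20) = −23.9 m/s
|V_g| = √(u_g² + v_g²) = 25.0 m/s

25 m/s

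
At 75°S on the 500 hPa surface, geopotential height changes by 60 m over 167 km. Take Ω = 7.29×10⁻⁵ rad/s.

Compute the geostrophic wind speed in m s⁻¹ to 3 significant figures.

Coriolis parameter at 75°S:
f = 2Ω sin φ = 2 × 7.29×10⁻⁵ × sin 75° = 1.41×10⁻⁴ s⁻¹
Height gradient: |∂Z/∂n| = 60 m / 167000 m = 3.59×10⁻⁴
On a pressure surface, geostrophic balance gives V_g = (g/f)|∂Z/∂n|:
V_g = 9.81 × 3.59×10⁻⁴ / 1.41×10⁻⁴ = 25.0 m/s

25.0 m s⁻¹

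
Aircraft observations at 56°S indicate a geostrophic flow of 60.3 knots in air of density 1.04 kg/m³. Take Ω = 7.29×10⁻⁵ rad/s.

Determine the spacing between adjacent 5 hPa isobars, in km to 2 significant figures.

Coriolis parameter at 56°S:
f = 2Ω sin φ = 2 × 7.29×10⁻⁵ × sin 56° = 1.21×10⁻⁴ s⁻¹
Wind speed in SI: 60.3 knots = 31.0 m/s
Geostrophic balance rearranged: |∂P/∂n| = f ρ V_g
|∂P/∂n| = 1.21×10⁻⁴ × 1.04 × 31.0 = 3.90×10⁻³ Pa/m
Isobar spacing: Δn = ΔP/|∂P/∂n| = 500 Pa / 3.90×10⁻³ Pa/m = 128218 m ≈ 130 km

130 km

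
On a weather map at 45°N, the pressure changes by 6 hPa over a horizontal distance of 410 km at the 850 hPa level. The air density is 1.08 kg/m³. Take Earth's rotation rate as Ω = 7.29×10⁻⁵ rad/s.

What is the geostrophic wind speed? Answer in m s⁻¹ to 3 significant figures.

Coriolis parameter at 45°N:
f = 2Ω sin φ = 2 × 7.29×10⁻⁵ × sin 45° = 1.03×10⁻⁴ s⁻¹
Pressure gradient: |∂P/∂n| = 600 Pa / 410000 m = 1.46×10⁻³ Pa/m
Geostrophic balance (pressure-gradient force = Coriolis force):
V_g = (1/(fρ)) |∂P/∂n| = 1.46×10⁻³ / (1.03×10⁻⁴ × 1.08) = 13.1 m/s

13.1 m s⁻¹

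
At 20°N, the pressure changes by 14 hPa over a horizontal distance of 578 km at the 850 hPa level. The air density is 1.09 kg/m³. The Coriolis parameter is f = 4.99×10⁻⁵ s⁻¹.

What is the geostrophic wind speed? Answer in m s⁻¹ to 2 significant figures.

45 m s⁻¹

Pressure gradient: |∂P/∂n| = 1400 Pa / 578000 m = 2.42×10⁻³ Pa/m
Geostrophic balance (pressure-gradient force = Coriolis force):
V_g = (1/(fρ)) |∂P/∂n| = 2.42×10⁻³ / (4.99×10⁻⁵ × 1.09) = 44.5 m/s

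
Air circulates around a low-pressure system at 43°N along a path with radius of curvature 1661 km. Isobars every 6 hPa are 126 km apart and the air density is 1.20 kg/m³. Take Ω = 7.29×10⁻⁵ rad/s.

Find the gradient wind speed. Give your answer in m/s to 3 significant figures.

Coriolis parameter at 43°N:
f = 2Ω sin φ = 2 × 7.29×10⁻⁵ × sin 43° = 9.94×10⁻⁵ s⁻¹
Pressure gradient: |∂P/∂n| = 600 Pa / 126000 m = 4.76×10⁻³ Pa/m
Geostrophic speed: V_g = |∂P/∂n|/(fρ) = 4.76×10⁻³/(9.94×10⁻⁵ × 1.20) = 39.9 m/s
Around a low, centrifugal force acts outward with Coriolis, so pressure-gradient force balances both:
(1/ρ)|∂P/∂n| = fV + V²/R  →  V² + fR·V − fR·V_g = 0
With fR = 9.94×10⁻⁵ × 1661×10³ m = 165 m/s:
V = [−fR + √((fR)² + 4 fR V_g)]/2 = [−165 + √(165² + 4×165×39.9)]/2 = 33.2 m/s
Subgeostrophic (V < V_g = 39.9 m/s), as expected around a low.

33.2 m/s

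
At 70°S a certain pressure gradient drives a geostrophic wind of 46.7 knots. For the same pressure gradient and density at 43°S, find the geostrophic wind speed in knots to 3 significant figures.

With the same pressure gradient and density, V_g ∝ 1/f ∝ 1/sin φ.
V₂ = V₁ · sin φ₁ / sin φ₂ = 46.7 × sin 70° / sin 43°
V₂ = 46.7 × 0.9397/0.6820 = 64.3 knots

64.3 knots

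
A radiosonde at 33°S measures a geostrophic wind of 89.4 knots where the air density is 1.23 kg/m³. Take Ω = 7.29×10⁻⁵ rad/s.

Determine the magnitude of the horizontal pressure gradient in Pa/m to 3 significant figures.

Coriolis parameter at 33°S:
f = 2Ω sin φ = 2 × 7.29×10⁻⁵ × sin 33° = 7.94×10⁻⁵ s⁻¹
Wind speed in SI: 89.4 knots = 46.0 m/s
Geostrophic balance rearranged: |∂P/∂n| = f ρ V_g
|∂P/∂n| = 7.94×10⁻⁵ × 1.23 × 46.0 = 4.49×10⁻³ Pa/m

4.49×10⁻³ Pa/m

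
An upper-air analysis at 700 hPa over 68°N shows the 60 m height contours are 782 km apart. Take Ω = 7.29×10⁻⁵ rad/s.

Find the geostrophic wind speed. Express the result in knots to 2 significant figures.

11 knots

Coriolis parameter at 68°N:
f = 2Ω sin φ = 2 × 7.29×10⁻⁵ × sin 68° = 1.35×10⁻⁴ s⁻¹
Height gradient: |∂Z/∂n| = 60 m / 782000 m = 7.67×10⁻⁵
On a pressure surface, geostrophic balance gives V_g = (g/f)|∂Z/∂n|:
V_g = 9.81 × 7.67×10⁻⁵ / 1.35×10⁻⁴ = 5.57 m/s
Converting: 5.57 m/s × 1.944 = 11 knots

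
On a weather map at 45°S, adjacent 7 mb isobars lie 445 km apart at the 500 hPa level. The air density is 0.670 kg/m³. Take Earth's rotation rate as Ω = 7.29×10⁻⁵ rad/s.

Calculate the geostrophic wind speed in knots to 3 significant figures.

44.3 knots

Coriolis parameter at 45°S:
f = 2Ω sin φ = 2 × 7.29×10⁻⁵ × sin 45° = 1.03×10⁻⁴ s⁻¹
Pressure gradient: |∂P/∂n| = 700 Pa / 445000 m = 1.57×10⁻³ Pa/m
Geostrophic balance (pressure-gradient force = Coriolis force):
V_g = (1/(fρ)) |∂P/∂n| = 1.57×10⁻³ / (1.03×10⁻⁴ × 0.670) = 22.8 m/s
Converting: 22.8 m/s × 1.944 = 44.3 knots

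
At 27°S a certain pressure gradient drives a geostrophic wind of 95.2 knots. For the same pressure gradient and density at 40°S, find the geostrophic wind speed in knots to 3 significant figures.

67.2 knots

With the same pressure gradient and density, V_g ∝ 1/f ∝ 1/sin φ.
V₂ = V₁ · sin φ₁ / sin φ₂ = 95.2 × sin 27° / sin 40°
V₂ = 95.2 × 0.4540/0.6428 = 67.2 knots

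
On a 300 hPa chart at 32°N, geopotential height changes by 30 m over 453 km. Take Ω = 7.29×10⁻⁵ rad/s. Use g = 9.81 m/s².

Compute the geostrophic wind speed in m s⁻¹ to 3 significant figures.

8.41 m s⁻¹

Coriolis parameter at 32°N:
f = 2Ω sin φ = 2 × 7.29×10⁻⁵ × sin 32° = 7.73×10⁻⁵ s⁻¹
Height gradient: |∂Z/∂n| = 30 m / 453000 m = 6.62×10⁻⁵
On a pressure surface, geostrophic balance gives V_g = (g/f)|∂Z/∂n|:
V_g = 9.81 × 6.62×10⁻⁵ / 7.73×10⁻⁵ = 8.41 m/s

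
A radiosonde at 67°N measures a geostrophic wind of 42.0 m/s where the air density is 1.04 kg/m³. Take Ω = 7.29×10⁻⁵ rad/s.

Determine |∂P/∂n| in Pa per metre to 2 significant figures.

Coriolis parameter at 67°N:
f = 2Ω sin φ = 2 × 7.29×10⁻⁵ × sin 67° = 1.34×10⁻⁴ s⁻¹
Geostrophic balance rearranged: |∂P/∂n| = f ρ V_g
|∂P/∂n| = 1.34×10⁻⁴ × 1.04 × 42.0 = 5.86×10⁻³ Pa/m

5.9×10⁻³ Pa/m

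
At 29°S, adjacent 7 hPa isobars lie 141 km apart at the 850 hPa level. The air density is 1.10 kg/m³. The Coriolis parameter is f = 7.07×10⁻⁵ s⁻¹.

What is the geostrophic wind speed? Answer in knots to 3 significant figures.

124 knots

Pressure gradient: |∂P/∂n| = 700 Pa / 141000 m = 4.96×10⁻³ Pa/m
Geostrophic balance (pressure-gradient force = Coriolis force):
V_g = (1/(fρ)) |∂P/∂n| = 4.96×10⁻³ / (7.07×10⁻⁵ × 1.10) = 63.8 m/s
Converting: 63.8 m/s × 1.944 = 124 knots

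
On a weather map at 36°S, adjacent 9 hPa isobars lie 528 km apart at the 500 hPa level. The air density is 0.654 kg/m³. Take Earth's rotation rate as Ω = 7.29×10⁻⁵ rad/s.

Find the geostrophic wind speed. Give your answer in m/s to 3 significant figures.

30.4 m/s

Coriolis parameter at 36°S:
f = 2Ω sin φ = 2 × 7.29×10⁻⁵ × sin 36° = 8.57×10⁻⁵ s⁻¹
Pressure gradient: |∂P/∂n| = 900 Pa / 528000 m = 1.70×10⁻³ Pa/m
Geostrophic balance (pressure-gradient force = Coriolis force):
V_g = (1/(fρ)) |∂P/∂n| = 1.70×10⁻³ / (8.57×10⁻⁵ × 0.654) = 30.4 m/s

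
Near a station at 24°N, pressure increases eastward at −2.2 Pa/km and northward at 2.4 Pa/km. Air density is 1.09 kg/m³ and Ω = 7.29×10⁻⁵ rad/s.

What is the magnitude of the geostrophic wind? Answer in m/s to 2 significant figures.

50 m/s

Coriolis parameter at 24°N:
f = 2Ω sin φ = 2 × 7.29×10⁻⁵ × sin 24° = 5.93×10⁻⁵ s⁻¹
Component geostrophic relations (x east, y north):
u_g = −(1/(fρ)) ∂P/∂y,  v_g = (1/(fρ)) ∂P/∂x
u_g = −(2.4×10⁻³)/(5.93×10⁻⁵ × 1.09) = −37.1 m/s;  v_g = (−2.2×10⁻³)/(5.93×10⁻⁵ × 1.09) = −34.0 m/s
|V_g| = √(u_g² + v_g²) = 50.4 m/s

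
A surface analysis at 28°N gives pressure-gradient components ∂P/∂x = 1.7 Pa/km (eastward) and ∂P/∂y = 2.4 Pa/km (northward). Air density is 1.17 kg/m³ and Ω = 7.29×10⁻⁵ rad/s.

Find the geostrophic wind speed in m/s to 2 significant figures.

Coriolis parameter at 28°N:
f = 2Ω sin φ = 2 × 7.29×10⁻⁵ × sin 28° = 6.84×10⁻⁵ s⁻¹
Component geostrophic relations (x east, y north):
u_g = −(1/(fρ)) ∂P/∂y,  v_g = (1/(fρ)) ∂P/∂x
u_g = −(2.4×10⁻³)/(6.84×10⁻⁵ × 1.17) = −30.0 m/s;  v_g = (1.7×10⁻³)/(6.84×10⁻⁵ × 1.17) = 21.2 m/s
|V_g| = √(u_g² + v_g²) = 36.7 m/s

37 m/s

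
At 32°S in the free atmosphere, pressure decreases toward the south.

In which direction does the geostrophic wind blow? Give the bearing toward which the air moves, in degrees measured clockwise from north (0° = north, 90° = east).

090°

The pressure-gradient force points toward the south (bearing 180°).
Geostrophic balance: in the Southern Hemisphere the Coriolis force deflects motion to the left, so the geostrophic wind blows 90° to the left of the pressure-gradient force (low pressure on the right).
Rotating 180° by 90° counterclockwise gives 090° — the wind blows toward the east.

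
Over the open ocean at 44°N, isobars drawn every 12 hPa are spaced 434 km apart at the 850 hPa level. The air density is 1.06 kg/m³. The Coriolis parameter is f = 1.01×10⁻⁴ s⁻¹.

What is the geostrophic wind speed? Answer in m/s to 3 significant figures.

25.8 m/s

Pressure gradient: |∂P/∂n| = 1200 Pa / 434000 m = 2.76×10⁻³ Pa/m
Geostrophic balance (pressure-gradient force = Coriolis force):
V_g = (1/(fρ)) |∂P/∂n| = 2.76×10⁻³ / (1.01×10⁻⁴ × 1.06) = 25.8 m/s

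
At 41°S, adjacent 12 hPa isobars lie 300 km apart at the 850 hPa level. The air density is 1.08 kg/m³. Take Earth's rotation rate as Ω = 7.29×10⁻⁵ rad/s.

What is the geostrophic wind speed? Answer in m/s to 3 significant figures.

Coriolis parameter at 41°S:
f = 2Ω sin φ = 2 × 7.29×10⁻⁵ × sin 41° = 9.57×10⁻⁵ s⁻¹
Pressure gradient: |∂P/∂n| = 1200 Pa / 300000 m = 4.00×10⁻³ Pa/m
Geostrophic balance (pressure-gradient force = Coriolis force):
V_g = (1/(fρ)) |∂P/∂n| = 4.00×10⁻³ / (9.57×10⁻⁵ × 1.08) = 38.7 m/s

38.7 m/s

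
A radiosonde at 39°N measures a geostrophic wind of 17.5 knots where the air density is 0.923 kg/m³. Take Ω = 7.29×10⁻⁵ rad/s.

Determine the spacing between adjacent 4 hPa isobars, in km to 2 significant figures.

Coriolis parameter at 39°N:
f = 2Ω sin φ = 2 × 7.29×10⁻⁵ × sin 39° = 9.18×10⁻⁵ s⁻¹
Wind speed in SI: 17.5 knots = 9.00 m/s
Geostrophic balance rearranged: |∂P/∂n| = f ρ V_g
|∂P/∂n| = 9.18×10⁻⁵ × 0.923 × 9.00 = 7.62×10⁻⁴ Pa/m
Isobar spacing: Δn = ΔP/|∂P/∂n| = 400 Pa / 7.62×10⁻⁴ Pa/m = 524630 m ≈ 520 km

520 km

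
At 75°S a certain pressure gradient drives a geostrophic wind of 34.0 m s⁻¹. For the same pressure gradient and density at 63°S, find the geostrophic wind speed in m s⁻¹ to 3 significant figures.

36.9 m s⁻¹

With the same pressure gradient and density, V_g ∝ 1/f ∝ 1/sin φ.
V₂ = V₁ · sin φ₁ / sin φ₂ = 34.0 × sin 75° / sin 63°
V₂ = 34.0 × 0.9659/0.8910 = 36.9 m s⁻¹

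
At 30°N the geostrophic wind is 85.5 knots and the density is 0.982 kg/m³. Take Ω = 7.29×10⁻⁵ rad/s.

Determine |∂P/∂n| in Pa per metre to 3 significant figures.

Coriolis parameter at 30°N:
f = 2Ω sin φ = 2 × 7.29×10⁻⁵ × sin 30° = 7.29×10⁻⁵ s⁻¹
Wind speed in SI: 85.5 knots = 44.0 m/s
Geostrophic balance rearranged: |∂P/∂n| = f ρ V_g
|∂P/∂n| = 7.29×10⁻⁵ × 0.982 × 44.0 = 3.15×10⁻³ Pa/m

3.15×10⁻³ Pa/m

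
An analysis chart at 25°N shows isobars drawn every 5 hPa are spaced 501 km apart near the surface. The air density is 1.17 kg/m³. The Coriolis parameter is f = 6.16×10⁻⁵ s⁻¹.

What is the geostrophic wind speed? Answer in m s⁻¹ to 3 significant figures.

13.8 m s⁻¹

Pressure gradient: |∂P/∂n| = 500 Pa / 501000 m = 9.98×10⁻⁴ Pa/m
Geostrophic balance (pressure-gradient force = Coriolis force):
V_g = (1/(fρ)) |∂P/∂n| = 9.98×10⁻⁴ / (6.16×10⁻⁵ × 1.17) = 13.8 m/s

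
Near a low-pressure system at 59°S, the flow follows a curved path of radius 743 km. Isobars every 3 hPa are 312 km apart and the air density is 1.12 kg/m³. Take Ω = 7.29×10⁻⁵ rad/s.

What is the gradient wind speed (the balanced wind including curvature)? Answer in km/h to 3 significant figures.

23.1 km/h

Coriolis parameter at 59°S:
f = 2Ω sin φ = 2 × 7.29×10⁻⁵ × sin 59° = 1.25×10⁻⁴ s⁻¹
Pressure gradient: |∂P/∂n| = 300 Pa / 312000 m = 9.62×10⁻⁴ Pa/m
Geostrophic speed: V_g = |∂P/∂n|/(fρ) = 9.62×10⁻⁴/(1.25×10⁻⁴ × 1.12) = 6.87 m/s
Around a low, centrifugal force acts outward with Coriolis, so pressure-gradient force balances both:
(1/ρ)|∂P/∂n| = fV + V²/R  →  V² + fR·V − fR·V_g = 0
With fR = 1.25×10⁻⁴ × 743×10³ m = 92.9 m/s:
V = [−fR + √((fR)² + 4 fR V_g)]/2 = [−92.9 + √(92.9² + 4×92.9×6.87)]/2 = 6.42 m/s
Subgeostrophic (V < V_g = 6.87 m/s), as expected around a low.
Converting: 6.42 m/s × 3.6 = 23.1 km/h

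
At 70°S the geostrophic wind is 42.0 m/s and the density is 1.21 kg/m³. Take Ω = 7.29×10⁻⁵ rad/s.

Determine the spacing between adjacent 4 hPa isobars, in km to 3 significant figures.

Coriolis parameter at 70°S:
f = 2Ω sin φ = 2 × 7.29×10⁻⁵ × sin 70° = 1.37×10⁻⁴ s⁻¹
Geostrophic balance rearranged: |∂P/∂n| = f ρ V_g
|∂P/∂n| = 1.37×10⁻⁴ × 1.21 × 42.0 = 6.96×10⁻³ Pa/m
Isobar spacing: Δn = ΔP/|∂P/∂n| = 400 Pa / 6.96×10⁻³ Pa/m = 57449 m ≈ 57.4 km

57.4 km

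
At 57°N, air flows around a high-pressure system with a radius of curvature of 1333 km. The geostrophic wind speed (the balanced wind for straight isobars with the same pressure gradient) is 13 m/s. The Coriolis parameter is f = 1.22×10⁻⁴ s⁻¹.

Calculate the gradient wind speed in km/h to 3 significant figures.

Around a high, pressure-gradient force acts outward with centrifugal, so Coriolis balances both:
fV = (1/ρ)|∂P/∂n| + V²/R  →  V² − fR·V + fR·V_g = 0
With fR = 1.22×10⁻⁴ × 1333×10³ m = 163 m/s:
V = [fR − √((fR)² − 4 fR V_g)]/2 = [163 − √(163² − 4×163×13)]/2 = 14.2 m/s
Supergeostrophic (V > V_g = 13 m/s), as expected around a high.
Converting: 14.2 m/s × 3.6 = 51.3 km/h

51.3 km/h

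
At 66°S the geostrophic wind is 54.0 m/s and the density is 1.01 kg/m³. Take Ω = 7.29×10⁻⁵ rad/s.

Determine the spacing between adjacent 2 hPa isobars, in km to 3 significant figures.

27.5 km

Coriolis parameter at 66°S:
f = 2Ω sin φ = 2 × 7.29×10⁻⁵ × sin 66° = 1.33×10⁻⁴ s⁻¹
Geostrophic balance rearranged: |∂P/∂n| = f ρ V_g
|∂P/∂n| = 1.33×10⁻⁴ × 1.01 × 54.0 = 7.26×10⁻³ Pa/m
Isobar spacing: Δn = ΔP/|∂P/∂n| = 200 Pa / 7.26×10⁻³ Pa/m = 27531 m ≈ 27.5 km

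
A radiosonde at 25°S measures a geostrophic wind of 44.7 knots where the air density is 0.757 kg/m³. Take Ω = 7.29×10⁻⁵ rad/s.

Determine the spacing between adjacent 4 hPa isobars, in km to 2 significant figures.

370 km

Coriolis parameter at 25°S:
f = 2Ω sin φ = 2 × 7.29×10⁻⁵ × sin 25° = 6.16×10⁻⁵ s⁻¹
Wind speed in SI: 44.7 knots = 23.0 m/s
Geostrophic balance rearranged: |∂P/∂n| = f ρ V_g
|∂P/∂n| = 6.16×10⁻⁵ × 0.757 × 23.0 = 1.07×10⁻³ Pa/m
Isobar spacing: Δn = ΔP/|∂P/∂n| = 400 Pa / 1.07×10⁻³ Pa/m = 372917 m ≈ 370 km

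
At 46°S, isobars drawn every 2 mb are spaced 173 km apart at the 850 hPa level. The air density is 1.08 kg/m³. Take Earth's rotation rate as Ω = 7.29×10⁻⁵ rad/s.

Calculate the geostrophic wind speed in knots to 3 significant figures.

Coriolis parameter at 46°S:
f = 2Ω sin φ = 2 × 7.29×10⁻⁵ × sin 46° = 1.05×10⁻⁴ s⁻¹
Pressure gradient: |∂P/∂n| = 200 Pa / 173000 m = 1.16×10⁻³ Pa/m
Geostrophic balance (pressure-gradient force = Coriolis force):
V_g = (1/(fρ)) |∂P/∂n| = 1.16×10⁻³ / (1.05×10⁻⁴ × 1.08) = 10.2 m/s
Converting: 10.2 m/s × 1.944 = 19.8 knots

19.8 knots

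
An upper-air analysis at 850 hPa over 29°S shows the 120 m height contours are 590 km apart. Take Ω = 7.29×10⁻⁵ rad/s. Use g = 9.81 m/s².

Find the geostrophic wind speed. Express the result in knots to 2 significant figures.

Coriolis parameter at 29°S:
f = 2Ω sin φ = 2 × 7.29×10⁻⁵ × sin 29° = 7.07×10⁻⁵ s⁻¹
Height gradient: |∂Z/∂n| = 120 m / 590000 m = 2.03×10⁻⁴
On a pressure surface, geostrophic balance gives V_g = (g/f)|∂Z/∂n|:
V_g = 9.81 × 2.03×10⁻⁴ / 7.07×10⁻⁵ = 28.2 m/s
Converting: 28.2 m/s × 1.944 = 55 knots

55 knots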